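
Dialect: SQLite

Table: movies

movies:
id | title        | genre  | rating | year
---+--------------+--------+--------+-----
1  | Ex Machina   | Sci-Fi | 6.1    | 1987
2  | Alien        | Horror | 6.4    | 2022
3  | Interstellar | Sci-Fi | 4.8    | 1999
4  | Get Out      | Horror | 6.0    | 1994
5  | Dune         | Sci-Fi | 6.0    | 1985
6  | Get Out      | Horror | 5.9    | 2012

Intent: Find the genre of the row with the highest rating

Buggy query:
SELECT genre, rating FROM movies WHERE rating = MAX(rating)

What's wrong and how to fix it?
Bug: MAX(rating) is an aggregate and cannot be used directly in WHERE

Fix: Use a subquery: WHERE rating = (SELECT MAX(rating) FROM movies)

Corrected query:
SELECT genre, rating FROM movies WHERE rating = (SELECT MAX(rating) FROM movies)

Result:
genre  | rating
-------+-------
Horror | 6.4   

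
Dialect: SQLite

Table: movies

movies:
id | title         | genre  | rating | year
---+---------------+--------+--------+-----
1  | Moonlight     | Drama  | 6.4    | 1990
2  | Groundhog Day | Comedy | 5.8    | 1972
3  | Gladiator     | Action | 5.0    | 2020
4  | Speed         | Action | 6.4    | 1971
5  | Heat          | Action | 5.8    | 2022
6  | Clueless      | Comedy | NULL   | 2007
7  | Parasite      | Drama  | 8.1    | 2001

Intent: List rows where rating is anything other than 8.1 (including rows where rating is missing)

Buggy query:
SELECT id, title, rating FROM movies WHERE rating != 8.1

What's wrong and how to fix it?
Bug: 'rating != 8.1' is unknown when rating is NULL, so NULL rows are silently excluded

Fix: Add an explicit OR rating IS NULL to include the missing-value rows

Corrected query:
SELECT id, title, rating FROM movies WHERE rating != 8.1 OR rating IS NULL

Result:
id | title         | rating
---+---------------+-------
1  | Moonlight     | 6.4   
2  | Groundhog Day | 5.8   
3  | Gladiator     | 5     
4  | Speed         | 6.4   
5  | Heat          | 5.8   
6  | Clueless      | NULL  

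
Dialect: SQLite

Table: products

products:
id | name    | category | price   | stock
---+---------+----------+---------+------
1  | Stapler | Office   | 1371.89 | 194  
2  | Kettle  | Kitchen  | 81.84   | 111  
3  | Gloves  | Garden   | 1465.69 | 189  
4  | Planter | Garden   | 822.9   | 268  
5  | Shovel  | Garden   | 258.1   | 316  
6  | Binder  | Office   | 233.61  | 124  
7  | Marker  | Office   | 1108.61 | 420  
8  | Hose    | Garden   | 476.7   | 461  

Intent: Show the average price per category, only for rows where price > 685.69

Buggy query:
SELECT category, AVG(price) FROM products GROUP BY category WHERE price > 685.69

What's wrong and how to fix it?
Bug: WHERE cannot follow GROUP BY

Fix: Move the WHERE clause before GROUP BY

Corrected query:
SELECT category, AVG(price) FROM products WHERE price > 685.69 GROUP BY category

Result:
category | AVG(price)
---------+-----------
Garden   | 1144.295  
Office   | 1240.25   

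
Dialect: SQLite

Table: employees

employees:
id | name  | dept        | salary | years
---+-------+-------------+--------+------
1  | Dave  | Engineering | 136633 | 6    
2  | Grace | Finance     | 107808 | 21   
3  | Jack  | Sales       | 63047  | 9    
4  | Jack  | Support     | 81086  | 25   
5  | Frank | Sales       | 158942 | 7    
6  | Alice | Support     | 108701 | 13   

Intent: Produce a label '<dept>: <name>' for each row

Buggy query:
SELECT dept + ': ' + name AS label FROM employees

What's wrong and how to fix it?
Bug: SQLite uses || for string concatenation; + coerces text to numbers (yielding 0)

Fix: Replace + with || to concatenate text

Corrected query:
SELECT dept || ': ' || name AS label FROM employees

Result:
label            
-----------------
Engineering: Dave
Finance: Grace   
Sales: Jack      
Support: Jack    
Sales: Frank     
Support: Alice   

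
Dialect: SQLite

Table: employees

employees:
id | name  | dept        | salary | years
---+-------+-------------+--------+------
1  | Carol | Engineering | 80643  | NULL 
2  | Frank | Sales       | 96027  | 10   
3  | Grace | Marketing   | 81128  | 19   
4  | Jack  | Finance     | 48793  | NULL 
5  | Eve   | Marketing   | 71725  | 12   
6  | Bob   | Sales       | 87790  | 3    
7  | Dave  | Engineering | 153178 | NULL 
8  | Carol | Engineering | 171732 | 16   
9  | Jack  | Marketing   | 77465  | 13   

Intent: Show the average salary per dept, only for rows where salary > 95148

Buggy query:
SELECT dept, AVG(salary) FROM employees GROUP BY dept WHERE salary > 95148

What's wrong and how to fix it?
Bug: Row-level WHERE must come before GROUP BY in the clause order

Fix: Place WHERE between FROM and GROUP BY

Corrected query:
SELECT dept, AVG(salary) FROM employees WHERE salary > 95148 GROUP BY dept

Result:
dept        | AVG(salary)
------------+------------
Engineering | 162455     
Sales       | 96027      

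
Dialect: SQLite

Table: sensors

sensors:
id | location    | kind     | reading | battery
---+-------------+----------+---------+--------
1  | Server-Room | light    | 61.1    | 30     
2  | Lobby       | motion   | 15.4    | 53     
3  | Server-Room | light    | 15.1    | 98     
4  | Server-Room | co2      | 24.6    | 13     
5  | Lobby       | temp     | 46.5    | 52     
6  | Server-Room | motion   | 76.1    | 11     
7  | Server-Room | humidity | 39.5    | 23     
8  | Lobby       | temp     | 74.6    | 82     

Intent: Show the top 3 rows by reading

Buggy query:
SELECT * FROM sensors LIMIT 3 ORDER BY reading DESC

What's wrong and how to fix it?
Bug: LIMIT must come after ORDER BY

Fix: Sort with ORDER BY, then apply LIMIT

Corrected query:
SELECT * FROM sensors ORDER BY reading DESC LIMIT 3

Result:
id | location    | kind   | reading | battery
---+-------------+--------+---------+--------
6  | Server-Room | motion | 76.1    | 11     
8  | Lobby       | temp   | 74.6    | 82     
1  | Server-Room | light  | 61.1    | 30     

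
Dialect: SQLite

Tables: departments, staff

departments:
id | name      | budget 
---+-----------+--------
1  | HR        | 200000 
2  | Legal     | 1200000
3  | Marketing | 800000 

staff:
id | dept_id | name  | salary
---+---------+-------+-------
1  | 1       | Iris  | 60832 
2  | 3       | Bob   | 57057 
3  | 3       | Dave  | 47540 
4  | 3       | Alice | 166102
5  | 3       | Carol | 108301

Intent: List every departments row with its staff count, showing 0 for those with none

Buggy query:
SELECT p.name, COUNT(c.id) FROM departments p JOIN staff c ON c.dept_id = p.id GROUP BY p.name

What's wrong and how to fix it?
Bug: INNER JOIN drops departments rows that have no matching staff rows

Fix: Use LEFT JOIN so parents without children still appear (COUNT(c.id) gives 0)

Corrected query:
SELECT p.name, COUNT(c.id) FROM departments p LEFT JOIN staff c ON c.dept_id = p.id GROUP BY p.name

Result:
name      | COUNT(c.id)
----------+------------
HR        | 1          
Legal     | 0          
Marketing | 4          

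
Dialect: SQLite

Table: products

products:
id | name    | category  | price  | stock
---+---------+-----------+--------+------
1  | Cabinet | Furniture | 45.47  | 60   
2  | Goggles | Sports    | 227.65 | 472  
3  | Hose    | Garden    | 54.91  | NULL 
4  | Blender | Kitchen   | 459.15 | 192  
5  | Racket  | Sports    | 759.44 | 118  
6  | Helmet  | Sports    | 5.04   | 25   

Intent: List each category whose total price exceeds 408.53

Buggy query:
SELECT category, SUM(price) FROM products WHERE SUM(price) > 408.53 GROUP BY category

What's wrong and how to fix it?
Bug: WHERE runs before GROUP BY, so aggregates aren't available there

Fix: Move the aggregate condition to a HAVING clause

Corrected query:
SELECT category, SUM(price) FROM products GROUP BY category HAVING SUM(price) > 408.53

Result:
category | SUM(price)
---------+-----------
Kitchen  | 459.15    
Sports   | 992.13    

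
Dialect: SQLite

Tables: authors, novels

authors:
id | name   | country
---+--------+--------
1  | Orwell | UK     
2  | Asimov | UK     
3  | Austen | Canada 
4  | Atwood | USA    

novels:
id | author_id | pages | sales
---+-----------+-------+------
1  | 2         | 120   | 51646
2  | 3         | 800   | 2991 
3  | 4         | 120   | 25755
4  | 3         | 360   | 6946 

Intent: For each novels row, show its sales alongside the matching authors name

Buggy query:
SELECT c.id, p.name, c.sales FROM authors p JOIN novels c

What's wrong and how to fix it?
Bug: Missing join condition: each novels row is matched to all authors rows instead of just its own

Fix: Add ON c.author_id = p.id to the JOIN

Corrected query:
SELECT c.id, p.name, c.sales FROM authors p JOIN novels c ON c.author_id = p.id

Result:
id | name   | sales
---+--------+------
1  | Asimov | 51646
2  | Austen | 2991 
3  | Atwood | 25755
4  | Austen | 6946 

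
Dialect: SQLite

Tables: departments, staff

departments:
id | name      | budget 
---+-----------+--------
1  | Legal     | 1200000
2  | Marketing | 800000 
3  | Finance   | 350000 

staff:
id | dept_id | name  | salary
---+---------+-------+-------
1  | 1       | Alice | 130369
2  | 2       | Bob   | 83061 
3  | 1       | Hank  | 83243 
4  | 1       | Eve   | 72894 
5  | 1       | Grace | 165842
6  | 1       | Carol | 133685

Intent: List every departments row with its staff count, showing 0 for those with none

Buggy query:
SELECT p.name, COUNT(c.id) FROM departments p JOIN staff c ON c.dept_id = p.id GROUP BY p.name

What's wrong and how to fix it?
Bug: INNER JOIN drops departments rows that have no matching staff rows

Fix: Use LEFT JOIN so parents without children still appear (COUNT(c.id) gives 0)

Corrected query:
SELECT p.name, COUNT(c.id) FROM departments p LEFT JOIN staff c ON c.dept_id = p.id GROUP BY p.name

Result:
name      | COUNT(c.id)
----------+------------
Finance   | 0          
Legal     | 5          
Marketing | 1          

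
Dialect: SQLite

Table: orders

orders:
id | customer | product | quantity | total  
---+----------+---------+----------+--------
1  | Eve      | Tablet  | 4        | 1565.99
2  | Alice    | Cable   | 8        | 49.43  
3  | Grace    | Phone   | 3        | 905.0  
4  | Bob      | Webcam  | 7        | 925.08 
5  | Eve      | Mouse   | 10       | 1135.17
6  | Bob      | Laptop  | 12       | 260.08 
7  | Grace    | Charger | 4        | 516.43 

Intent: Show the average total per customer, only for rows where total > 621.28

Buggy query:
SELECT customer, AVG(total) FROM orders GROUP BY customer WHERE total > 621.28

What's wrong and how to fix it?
Bug: Row-level WHERE must come before GROUP BY in the clause order

Fix: Place WHERE between FROM and GROUP BY

Corrected query:
SELECT customer, AVG(total) FROM orders WHERE total > 621.28 GROUP BY customer

Result:
customer | AVG(total)
---------+-----------
Bob      | 925.08    
Eve      | 1350.58   
Grace    | 905       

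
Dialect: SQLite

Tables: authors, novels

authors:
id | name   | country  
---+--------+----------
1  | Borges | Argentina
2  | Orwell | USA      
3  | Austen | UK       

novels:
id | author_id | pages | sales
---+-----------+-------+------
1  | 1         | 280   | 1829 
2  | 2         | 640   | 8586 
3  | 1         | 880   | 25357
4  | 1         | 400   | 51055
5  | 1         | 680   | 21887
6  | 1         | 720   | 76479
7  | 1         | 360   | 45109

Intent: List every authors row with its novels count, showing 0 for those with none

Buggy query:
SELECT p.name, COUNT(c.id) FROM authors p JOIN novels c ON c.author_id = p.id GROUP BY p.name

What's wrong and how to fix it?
Bug: INNER JOIN drops authors rows that have no matching novels rows

Fix: Switch to LEFT JOIN to retain unmatched parent rows

Corrected query:
SELECT p.name, COUNT(c.id) FROM authors p LEFT JOIN novels c ON c.author_id = p.id GROUP BY p.name

Result:
name   | COUNT(c.id)
-------+------------
Austen | 0          
Borges | 6          
Orwell | 1          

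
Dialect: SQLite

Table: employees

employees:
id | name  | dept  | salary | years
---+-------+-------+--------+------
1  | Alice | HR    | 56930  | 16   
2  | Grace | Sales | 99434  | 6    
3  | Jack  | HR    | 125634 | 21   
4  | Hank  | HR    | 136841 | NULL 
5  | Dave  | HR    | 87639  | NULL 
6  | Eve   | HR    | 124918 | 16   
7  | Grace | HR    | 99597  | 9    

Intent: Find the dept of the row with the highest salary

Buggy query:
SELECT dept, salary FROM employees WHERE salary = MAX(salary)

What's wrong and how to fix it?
Bug: MAX(salary) is an aggregate and cannot be used directly in WHERE

Fix: Use a subquery: WHERE salary = (SELECT MAX(salary) FROM employees)

Corrected query:
SELECT dept, salary FROM employees WHERE salary = (SELECT MAX(salary) FROM employees)

Result:
dept | salary
-----+-------
HR   | 136841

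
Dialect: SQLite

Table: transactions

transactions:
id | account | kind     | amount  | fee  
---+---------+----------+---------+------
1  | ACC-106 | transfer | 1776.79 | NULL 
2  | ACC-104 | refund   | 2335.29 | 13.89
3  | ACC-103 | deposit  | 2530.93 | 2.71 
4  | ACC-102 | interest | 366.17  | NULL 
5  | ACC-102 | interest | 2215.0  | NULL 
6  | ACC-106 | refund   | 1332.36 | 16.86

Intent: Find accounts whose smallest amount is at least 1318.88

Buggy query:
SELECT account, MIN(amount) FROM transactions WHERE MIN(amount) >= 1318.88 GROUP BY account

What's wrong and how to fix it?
Bug: Aggregates like MIN are computed per group after WHERE runs

Fix: Use HAVING for the per-group MIN condition

Corrected query:
SELECT account, MIN(amount) FROM transactions GROUP BY account HAVING MIN(amount) >= 1318.88

Result:
account | MIN(amount)
--------+------------
ACC-103 | 2530.93    
ACC-104 | 2335.29    
ACC-106 | 1332.36    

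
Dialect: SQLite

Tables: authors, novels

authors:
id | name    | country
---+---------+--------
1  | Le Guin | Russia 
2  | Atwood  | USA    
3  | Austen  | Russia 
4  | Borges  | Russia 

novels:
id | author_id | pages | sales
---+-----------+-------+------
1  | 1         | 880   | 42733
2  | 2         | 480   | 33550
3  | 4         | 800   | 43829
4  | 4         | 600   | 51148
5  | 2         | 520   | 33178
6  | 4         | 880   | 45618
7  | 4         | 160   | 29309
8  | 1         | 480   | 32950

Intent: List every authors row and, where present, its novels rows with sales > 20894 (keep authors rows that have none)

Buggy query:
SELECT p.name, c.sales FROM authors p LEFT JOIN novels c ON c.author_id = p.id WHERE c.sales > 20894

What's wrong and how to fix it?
Bug: Filtering c.sales in WHERE discards the NULL rows produced by LEFT JOIN, turning it into an inner join

Fix: Put 'c.sales > 20894' in the JOIN's ON clause instead of WHERE

Corrected query:
SELECT p.name, c.sales FROM authors p LEFT JOIN novels c ON c.author_id = p.id AND c.sales > 20894

Result:
name    | sales
--------+------
Le Guin | 32950
Le Guin | 42733
Atwood  | 33178
Atwood  | 33550
Austen  | NULL 
Borges  | 29309
Borges  | 43829
Borges  | 45618
Borges  | 51148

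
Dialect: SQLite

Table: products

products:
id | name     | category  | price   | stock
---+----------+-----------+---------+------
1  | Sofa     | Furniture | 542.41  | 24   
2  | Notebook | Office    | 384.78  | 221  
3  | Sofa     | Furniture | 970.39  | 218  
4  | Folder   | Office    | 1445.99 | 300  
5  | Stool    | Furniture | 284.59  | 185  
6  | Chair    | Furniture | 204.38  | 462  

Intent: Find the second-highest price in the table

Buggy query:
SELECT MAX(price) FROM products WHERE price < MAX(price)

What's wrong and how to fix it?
Bug: MAX(price) on the right of the comparison is an aggregate-in-WHERE error

Fix: Put the inner MAX in a scalar subquery

Corrected query:
SELECT MAX(price) FROM products WHERE price < (SELECT MAX(price) FROM products)

Result:
MAX(price)
----------
970.39    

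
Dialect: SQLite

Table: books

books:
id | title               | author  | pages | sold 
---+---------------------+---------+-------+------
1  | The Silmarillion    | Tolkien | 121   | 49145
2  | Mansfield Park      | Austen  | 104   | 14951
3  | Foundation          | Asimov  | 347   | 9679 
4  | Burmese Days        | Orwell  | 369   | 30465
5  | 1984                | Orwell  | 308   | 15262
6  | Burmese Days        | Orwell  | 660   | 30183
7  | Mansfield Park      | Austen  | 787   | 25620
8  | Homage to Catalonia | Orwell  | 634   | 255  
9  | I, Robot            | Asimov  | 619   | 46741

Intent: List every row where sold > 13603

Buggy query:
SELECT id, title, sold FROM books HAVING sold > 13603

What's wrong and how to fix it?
Bug: HAVING filters the output of aggregation, but this query has no GROUP BY and no aggregate functions, so SQLite rejects it (HAVING clause on a non-aggregate query); the condition here is per row

Fix: Use WHERE for row-level filtering

Corrected query:
SELECT id, title, sold FROM books WHERE sold > 13603

Result:
id | title            | sold 
---+------------------+------
1  | The Silmarillion | 49145
2  | Mansfield Park   | 14951
4  | Burmese Days     | 30465
5  | 1984             | 15262
6  | Burmese Days     | 30183
7  | Mansfield Park   | 25620
9  | I, Robot         | 46741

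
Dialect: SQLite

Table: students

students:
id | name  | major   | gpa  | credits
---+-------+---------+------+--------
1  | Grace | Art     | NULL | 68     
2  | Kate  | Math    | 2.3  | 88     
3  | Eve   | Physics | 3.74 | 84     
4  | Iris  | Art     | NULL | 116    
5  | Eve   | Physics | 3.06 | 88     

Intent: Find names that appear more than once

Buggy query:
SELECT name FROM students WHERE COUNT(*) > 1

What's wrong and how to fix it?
Bug: COUNT(*) is an aggregate and cannot be used in WHERE

Fix: Group first, then use HAVING for the count condition

Corrected query:
SELECT name FROM students GROUP BY name HAVING COUNT(*) > 1

Result:
name
----
Eve 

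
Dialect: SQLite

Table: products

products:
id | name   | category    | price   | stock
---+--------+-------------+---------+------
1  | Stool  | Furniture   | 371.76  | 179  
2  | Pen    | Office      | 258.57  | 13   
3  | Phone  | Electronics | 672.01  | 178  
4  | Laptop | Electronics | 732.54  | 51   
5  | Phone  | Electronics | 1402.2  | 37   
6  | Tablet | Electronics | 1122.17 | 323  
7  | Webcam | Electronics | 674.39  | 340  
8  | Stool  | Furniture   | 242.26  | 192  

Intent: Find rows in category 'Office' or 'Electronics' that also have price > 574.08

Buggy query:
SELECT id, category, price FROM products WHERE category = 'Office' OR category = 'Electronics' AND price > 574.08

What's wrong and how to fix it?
Bug: Without parentheses, AND is evaluated before OR, so the price filter only applies to the 'Electronics' branch

Fix: Add parentheses around the OR so the AND applies to both alternatives

Corrected query:
SELECT id, category, price FROM products WHERE (category = 'Office' OR category = 'Electronics') AND price > 574.08

Result:
id | category    | price  
---+-------------+--------
3  | Electronics | 672.01 
4  | Electronics | 732.54 
5  | Electronics | 1402.2 
6  | Electronics | 1122.17
7  | Electronics | 674.39 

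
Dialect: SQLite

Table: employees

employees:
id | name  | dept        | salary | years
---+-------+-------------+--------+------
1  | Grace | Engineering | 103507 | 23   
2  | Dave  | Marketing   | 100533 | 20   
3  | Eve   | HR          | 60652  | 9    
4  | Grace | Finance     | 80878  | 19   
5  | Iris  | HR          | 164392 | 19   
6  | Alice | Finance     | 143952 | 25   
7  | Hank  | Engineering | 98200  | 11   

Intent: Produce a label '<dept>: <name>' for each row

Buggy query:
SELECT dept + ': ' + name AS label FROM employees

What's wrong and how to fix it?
Bug: '+' is numeric addition; on text columns SQLite converts them to 0 instead of concatenating

Fix: Replace + with || to concatenate text

Corrected query:
SELECT dept || ': ' || name AS label FROM employees

Result:
label             
------------------
Engineering: Grace
Marketing: Dave   
HR: Eve           
Finance: Grace    
HR: Iris          
Finance: Alice    
Engineering: Hank 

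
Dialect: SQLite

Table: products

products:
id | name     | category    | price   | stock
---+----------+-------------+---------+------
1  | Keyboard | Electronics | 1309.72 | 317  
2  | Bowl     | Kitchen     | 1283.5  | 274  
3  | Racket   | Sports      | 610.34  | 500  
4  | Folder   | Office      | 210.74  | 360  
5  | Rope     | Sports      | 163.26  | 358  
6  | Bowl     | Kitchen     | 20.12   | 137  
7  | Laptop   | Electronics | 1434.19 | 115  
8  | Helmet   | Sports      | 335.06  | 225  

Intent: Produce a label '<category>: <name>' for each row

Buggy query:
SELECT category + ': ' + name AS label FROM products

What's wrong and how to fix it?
Bug: '+' is numeric addition; on text columns SQLite converts them to 0 instead of concatenating

Fix: Use the || operator for string concatenation

Corrected query:
SELECT category || ': ' || name AS label FROM products

Result:
label                
---------------------
Electronics: Keyboard
Kitchen: Bowl        
Sports: Racket       
Office: Folder       
Sports: Rope         
Kitchen: Bowl        
Electronics: Laptop  
Sports: Helmet       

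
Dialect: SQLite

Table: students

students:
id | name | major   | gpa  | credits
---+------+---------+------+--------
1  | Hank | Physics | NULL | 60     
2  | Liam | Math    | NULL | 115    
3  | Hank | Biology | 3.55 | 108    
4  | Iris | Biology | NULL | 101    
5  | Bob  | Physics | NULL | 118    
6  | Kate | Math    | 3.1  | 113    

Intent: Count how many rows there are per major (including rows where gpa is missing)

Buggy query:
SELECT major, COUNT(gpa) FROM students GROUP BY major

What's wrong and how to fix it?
Bug: COUNT(column) counts non-NULL values only; rows with NULL gpa aren't counted

Fix: Use COUNT(*) to count all rows regardless of NULL

Corrected query:
SELECT major, COUNT(*) FROM students GROUP BY major

Result:
major   | COUNT(*)
--------+---------
Biology | 2       
Math    | 2       
Physics | 2       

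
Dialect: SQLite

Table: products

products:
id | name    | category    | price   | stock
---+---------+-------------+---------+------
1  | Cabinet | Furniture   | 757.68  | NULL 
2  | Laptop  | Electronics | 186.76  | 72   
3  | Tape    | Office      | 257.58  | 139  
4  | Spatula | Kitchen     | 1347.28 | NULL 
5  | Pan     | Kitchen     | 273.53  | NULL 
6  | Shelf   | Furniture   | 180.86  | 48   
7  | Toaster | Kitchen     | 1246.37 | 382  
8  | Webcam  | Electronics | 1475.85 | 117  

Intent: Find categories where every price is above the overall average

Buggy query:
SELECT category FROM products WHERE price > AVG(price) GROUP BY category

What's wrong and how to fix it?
Bug: WHERE evaluates per row before aggregation, so AVG() is unavailable

Fix: Use a subquery for AVG and a HAVING MIN(...) filter so the condition holds for every row in the group

Corrected query:
SELECT category FROM products GROUP BY category HAVING MIN(price) > (SELECT AVG(price) FROM products)

Result:
(no rows)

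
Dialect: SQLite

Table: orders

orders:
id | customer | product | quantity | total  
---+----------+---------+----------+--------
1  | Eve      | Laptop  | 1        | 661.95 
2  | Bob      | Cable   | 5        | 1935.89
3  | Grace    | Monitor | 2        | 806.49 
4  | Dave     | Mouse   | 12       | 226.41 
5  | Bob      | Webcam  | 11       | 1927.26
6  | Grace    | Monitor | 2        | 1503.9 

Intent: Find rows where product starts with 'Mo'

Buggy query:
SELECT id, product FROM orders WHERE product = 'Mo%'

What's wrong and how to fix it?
Bug: Wildcards only work with LIKE; '=' treats '%' as a literal character

Fix: Use LIKE for wildcard pattern matching

Corrected query:
SELECT id, product FROM orders WHERE product LIKE 'Mo%'

Result:
id | product
---+--------
3  | Monitor
4  | Mouse  
6  | Monitor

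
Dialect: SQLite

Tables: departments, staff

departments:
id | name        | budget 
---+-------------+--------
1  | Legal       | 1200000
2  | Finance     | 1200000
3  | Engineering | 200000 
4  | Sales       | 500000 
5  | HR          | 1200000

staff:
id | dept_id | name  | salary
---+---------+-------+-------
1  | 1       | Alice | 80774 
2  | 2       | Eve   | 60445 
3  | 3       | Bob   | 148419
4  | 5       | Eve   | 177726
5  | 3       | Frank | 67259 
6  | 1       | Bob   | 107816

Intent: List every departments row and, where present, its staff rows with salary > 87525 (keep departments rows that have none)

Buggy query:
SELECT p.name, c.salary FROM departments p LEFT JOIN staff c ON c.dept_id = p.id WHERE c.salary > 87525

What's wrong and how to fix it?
Bug: A WHERE condition on the right-hand table after LEFT JOIN drops unmatched parents

Fix: Move the right-table condition into the ON clause so unmatched parents are kept

Corrected query:
SELECT p.name, c.salary FROM departments p LEFT JOIN staff c ON c.dept_id = p.id AND c.salary > 87525

Result:
name        | salary
------------+-------
Legal       | 107816
Finance     | NULL  
Engineering | 148419
Sales       | NULL  
HR          | 177726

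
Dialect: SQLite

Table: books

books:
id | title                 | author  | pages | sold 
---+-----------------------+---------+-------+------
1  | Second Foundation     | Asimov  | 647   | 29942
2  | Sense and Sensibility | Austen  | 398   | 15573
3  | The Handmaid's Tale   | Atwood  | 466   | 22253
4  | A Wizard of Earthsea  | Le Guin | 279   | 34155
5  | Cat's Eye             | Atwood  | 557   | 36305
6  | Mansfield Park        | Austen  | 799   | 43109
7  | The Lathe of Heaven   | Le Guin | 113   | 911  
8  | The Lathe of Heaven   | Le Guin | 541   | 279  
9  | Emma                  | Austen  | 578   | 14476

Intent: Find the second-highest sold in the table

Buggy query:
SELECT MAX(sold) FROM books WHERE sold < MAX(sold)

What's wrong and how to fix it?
Bug: The inner MAX is an aggregate inside WHERE, which is not allowed

Fix: Put the inner MAX in a scalar subquery

Corrected query:
SELECT MAX(sold) FROM books WHERE sold < (SELECT MAX(sold) FROM books)

Result:
MAX(sold)
---------
36305    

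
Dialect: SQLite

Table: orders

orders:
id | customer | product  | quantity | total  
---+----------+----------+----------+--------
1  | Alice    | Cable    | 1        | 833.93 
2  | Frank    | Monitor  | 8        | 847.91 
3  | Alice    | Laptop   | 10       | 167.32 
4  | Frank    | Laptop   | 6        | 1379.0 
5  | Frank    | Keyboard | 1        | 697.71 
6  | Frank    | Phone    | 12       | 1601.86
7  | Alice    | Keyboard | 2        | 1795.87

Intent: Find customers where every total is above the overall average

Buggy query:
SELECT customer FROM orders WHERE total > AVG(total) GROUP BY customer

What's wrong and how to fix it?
Bug: WHERE evaluates per row before aggregation, so AVG() is unavailable

Fix: Use a subquery for AVG and a HAVING MIN(...) filter so the condition holds for every row in the group

Corrected query:
SELECT customer FROM orders GROUP BY customer HAVING MIN(total) > (SELECT AVG(total) FROM orders)

Result:
(no rows)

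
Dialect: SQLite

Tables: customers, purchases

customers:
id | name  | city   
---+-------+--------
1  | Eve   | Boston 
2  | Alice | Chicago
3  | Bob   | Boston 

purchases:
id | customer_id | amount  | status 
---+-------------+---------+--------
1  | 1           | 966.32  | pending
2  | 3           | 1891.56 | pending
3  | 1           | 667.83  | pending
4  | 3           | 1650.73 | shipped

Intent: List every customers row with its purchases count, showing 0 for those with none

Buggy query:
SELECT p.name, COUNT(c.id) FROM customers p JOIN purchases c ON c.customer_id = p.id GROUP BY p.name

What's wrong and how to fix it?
Bug: An inner join excludes parents with zero children

Fix: Use LEFT JOIN so parents without children still appear (COUNT(c.id) gives 0)

Corrected query:
SELECT p.name, COUNT(c.id) FROM customers p LEFT JOIN purchases c ON c.customer_id = p.id GROUP BY p.name

Result:
name  | COUNT(c.id)
------+------------
Alice | 0          
Bob   | 2          
Eve   | 2          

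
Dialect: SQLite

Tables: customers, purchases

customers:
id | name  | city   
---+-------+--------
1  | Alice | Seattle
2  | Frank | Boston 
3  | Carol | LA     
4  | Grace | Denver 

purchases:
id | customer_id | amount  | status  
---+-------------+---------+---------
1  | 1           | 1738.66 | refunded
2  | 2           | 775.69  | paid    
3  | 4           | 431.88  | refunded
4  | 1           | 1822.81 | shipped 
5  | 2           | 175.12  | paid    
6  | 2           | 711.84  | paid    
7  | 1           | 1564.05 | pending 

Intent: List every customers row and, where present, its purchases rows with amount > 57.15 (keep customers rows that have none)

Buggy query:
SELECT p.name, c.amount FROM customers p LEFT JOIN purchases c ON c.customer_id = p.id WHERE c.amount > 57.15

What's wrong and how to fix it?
Bug: A WHERE condition on the right-hand table after LEFT JOIN drops unmatched parents

Fix: Put 'c.amount > 57.15' in the JOIN's ON clause instead of WHERE

Corrected query:
SELECT p.name, c.amount FROM customers p LEFT JOIN purchases c ON c.customer_id = p.id AND c.amount > 57.15

Result:
name  | amount 
------+--------
Alice | 1564.05
Alice | 1738.66
Alice | 1822.81
Frank | 175.12 
Frank | 711.84 
Frank | 775.69 
Carol | NULL   
Grace | 431.88 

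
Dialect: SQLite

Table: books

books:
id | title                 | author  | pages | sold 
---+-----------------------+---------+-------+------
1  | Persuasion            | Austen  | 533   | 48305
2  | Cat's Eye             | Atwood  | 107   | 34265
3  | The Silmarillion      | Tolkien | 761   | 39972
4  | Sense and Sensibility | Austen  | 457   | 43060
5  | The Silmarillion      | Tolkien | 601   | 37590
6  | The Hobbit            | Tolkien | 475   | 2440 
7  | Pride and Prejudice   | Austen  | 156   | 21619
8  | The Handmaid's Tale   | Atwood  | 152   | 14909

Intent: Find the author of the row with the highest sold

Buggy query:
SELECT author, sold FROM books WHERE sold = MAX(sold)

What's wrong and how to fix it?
Bug: WHERE is evaluated per row; an aggregate over the whole table isn't defined there

Fix: Use a subquery: WHERE sold = (SELECT MAX(sold) FROM books)

Corrected query:
SELECT author, sold FROM books WHERE sold = (SELECT MAX(sold) FROM books)

Result:
author | sold 
-------+------
Austen | 48305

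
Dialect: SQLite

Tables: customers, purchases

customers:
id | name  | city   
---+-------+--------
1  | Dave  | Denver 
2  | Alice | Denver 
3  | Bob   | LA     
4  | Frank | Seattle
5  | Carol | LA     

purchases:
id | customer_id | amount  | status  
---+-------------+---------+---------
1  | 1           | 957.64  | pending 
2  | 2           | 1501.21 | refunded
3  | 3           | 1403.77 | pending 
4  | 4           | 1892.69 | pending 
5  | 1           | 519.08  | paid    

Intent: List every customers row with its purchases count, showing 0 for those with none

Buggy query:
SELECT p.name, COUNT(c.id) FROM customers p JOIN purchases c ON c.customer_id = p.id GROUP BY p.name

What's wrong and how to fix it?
Bug: INNER JOIN drops customers rows that have no matching purchases rows

Fix: Use LEFT JOIN so parents without children still appear (COUNT(c.id) gives 0)

Corrected query:
SELECT p.name, COUNT(c.id) FROM customers p LEFT JOIN purchases c ON c.customer_id = p.id GROUP BY p.name

Result:
name  | COUNT(c.id)
------+------------
Alice | 1          
Bob   | 1          
Carol | 0          
Dave  | 2          
Frank | 1          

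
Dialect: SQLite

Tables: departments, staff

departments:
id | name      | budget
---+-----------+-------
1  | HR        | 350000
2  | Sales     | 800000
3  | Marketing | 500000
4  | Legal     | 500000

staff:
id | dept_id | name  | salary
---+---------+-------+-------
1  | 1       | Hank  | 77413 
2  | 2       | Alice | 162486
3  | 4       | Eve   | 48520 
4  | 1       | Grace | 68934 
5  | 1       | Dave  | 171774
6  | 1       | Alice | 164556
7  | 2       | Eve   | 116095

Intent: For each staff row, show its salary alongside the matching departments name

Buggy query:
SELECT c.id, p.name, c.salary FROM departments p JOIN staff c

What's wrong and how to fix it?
Bug: Missing join condition: each staff row is matched to all departments rows instead of just its own

Fix: Add ON c.dept_id = p.id to the JOIN

Corrected query:
SELECT c.id, p.name, c.salary FROM departments p JOIN staff c ON c.dept_id = p.id

Result:
id | name  | salary
---+-------+-------
1  | HR    | 77413 
2  | Sales | 162486
3  | Legal | 48520 
4  | HR    | 68934 
5  | HR    | 171774
6  | HR    | 164556
7  | Sales | 116095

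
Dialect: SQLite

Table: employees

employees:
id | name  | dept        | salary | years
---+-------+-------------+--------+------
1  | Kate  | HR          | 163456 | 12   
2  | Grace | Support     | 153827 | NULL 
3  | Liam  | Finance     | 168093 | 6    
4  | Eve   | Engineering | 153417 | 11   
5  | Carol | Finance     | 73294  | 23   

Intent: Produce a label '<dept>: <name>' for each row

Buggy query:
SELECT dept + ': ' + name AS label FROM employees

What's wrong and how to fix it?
Bug: SQLite uses || for string concatenation; + coerces text to numbers (yielding 0)

Fix: Use the || operator for string concatenation

Corrected query:
SELECT dept || ': ' || name AS label FROM employees

Result:
label           
----------------
HR: Kate        
Support: Grace  
Finance: Liam   
Engineering: Eve
Finance: Carol  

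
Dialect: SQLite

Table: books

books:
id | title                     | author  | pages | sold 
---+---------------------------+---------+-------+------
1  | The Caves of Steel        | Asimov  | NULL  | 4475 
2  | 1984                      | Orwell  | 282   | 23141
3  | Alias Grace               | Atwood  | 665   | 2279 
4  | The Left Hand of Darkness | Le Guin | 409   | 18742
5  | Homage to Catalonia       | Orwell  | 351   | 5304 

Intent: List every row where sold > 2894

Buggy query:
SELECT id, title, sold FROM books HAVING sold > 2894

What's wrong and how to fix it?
Bug: This is a non-aggregate query (no GROUP BY, no aggregates), so in SQLite the HAVING clause is invalid here; a row-level condition belongs in WHERE

Fix: Replace HAVING with WHERE since the condition applies to individual rows

Corrected query:
SELECT id, title, sold FROM books WHERE sold > 2894

Result:
id | title                     | sold 
---+---------------------------+------
1  | The Caves of Steel        | 4475 
2  | 1984                      | 23141
4  | The Left Hand of Darkness | 18742
5  | Homage to Catalonia       | 5304 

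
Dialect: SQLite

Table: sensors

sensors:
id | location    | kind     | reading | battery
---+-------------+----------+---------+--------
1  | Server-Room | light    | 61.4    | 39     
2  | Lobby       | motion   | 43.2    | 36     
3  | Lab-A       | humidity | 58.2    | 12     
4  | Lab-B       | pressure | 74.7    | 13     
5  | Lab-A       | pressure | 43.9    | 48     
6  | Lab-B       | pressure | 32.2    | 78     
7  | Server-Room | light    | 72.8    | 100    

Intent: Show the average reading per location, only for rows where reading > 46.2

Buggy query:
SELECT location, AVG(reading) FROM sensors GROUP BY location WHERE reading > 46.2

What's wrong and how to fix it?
Bug: Row-level WHERE must come before GROUP BY in the clause order

Fix: Place WHERE between FROM and GROUP BY

Corrected query:
SELECT location, AVG(reading) FROM sensors WHERE reading > 46.2 GROUP BY location

Result:
location    | AVG(reading)
------------+-------------
Lab-A       | 58.2        
Lab-B       | 74.7        
Server-Room | 67.1        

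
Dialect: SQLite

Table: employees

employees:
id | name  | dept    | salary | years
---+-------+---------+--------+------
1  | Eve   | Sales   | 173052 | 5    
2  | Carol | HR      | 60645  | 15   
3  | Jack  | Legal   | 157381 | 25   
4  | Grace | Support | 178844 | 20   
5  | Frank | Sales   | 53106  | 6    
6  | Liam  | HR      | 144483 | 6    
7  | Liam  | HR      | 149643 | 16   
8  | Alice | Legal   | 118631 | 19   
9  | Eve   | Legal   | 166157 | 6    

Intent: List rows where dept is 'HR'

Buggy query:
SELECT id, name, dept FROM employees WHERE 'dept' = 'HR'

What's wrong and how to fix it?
Bug: Single quotes denote string literals in SQL; the column name is being compared as a constant string

Fix: Reference the column as dept without single quotes

Corrected query:
SELECT id, name, dept FROM employees WHERE dept = 'HR'

Result:
id | name  | dept
---+-------+-----
2  | Carol | HR  
6  | Liam  | HR  
7  | Liam  | HR  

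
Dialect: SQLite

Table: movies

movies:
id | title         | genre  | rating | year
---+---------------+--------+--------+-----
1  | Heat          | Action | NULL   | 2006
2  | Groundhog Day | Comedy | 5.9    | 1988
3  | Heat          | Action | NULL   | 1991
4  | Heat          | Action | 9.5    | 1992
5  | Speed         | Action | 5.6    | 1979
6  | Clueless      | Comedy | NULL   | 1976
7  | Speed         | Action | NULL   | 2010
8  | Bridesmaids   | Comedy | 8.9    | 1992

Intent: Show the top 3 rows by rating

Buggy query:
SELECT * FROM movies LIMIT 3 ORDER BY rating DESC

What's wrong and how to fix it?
Bug: ORDER BY cannot follow LIMIT; LIMIT is the final clause

Fix: Swap the clauses: ORDER BY first, then LIMIT

Corrected query:
SELECT * FROM movies ORDER BY rating DESC LIMIT 3

Result:
id | title         | genre  | rating | year
---+---------------+--------+--------+-----
4  | Heat          | Action | 9.5    | 1992
8  | Bridesmaids   | Comedy | 8.9    | 1992
2  | Groundhog Day | Comedy | 5.9    | 1988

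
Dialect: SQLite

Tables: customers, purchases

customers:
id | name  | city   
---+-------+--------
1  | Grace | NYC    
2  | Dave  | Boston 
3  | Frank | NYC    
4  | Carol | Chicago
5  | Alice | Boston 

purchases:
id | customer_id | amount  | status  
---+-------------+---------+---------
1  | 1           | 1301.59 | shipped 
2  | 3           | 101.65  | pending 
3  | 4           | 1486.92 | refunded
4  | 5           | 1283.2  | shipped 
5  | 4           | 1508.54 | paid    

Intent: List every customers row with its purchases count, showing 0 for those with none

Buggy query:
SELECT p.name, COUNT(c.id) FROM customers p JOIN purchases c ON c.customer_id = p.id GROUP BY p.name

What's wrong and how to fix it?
Bug: INNER JOIN drops customers rows that have no matching purchases rows

Fix: Switch to LEFT JOIN to retain unmatched parent rows

Corrected query:
SELECT p.name, COUNT(c.id) FROM customers p LEFT JOIN purchases c ON c.customer_id = p.id GROUP BY p.name

Result:
name  | COUNT(c.id)
------+------------
Alice | 1          
Carol | 2          
Dave  | 0          
Frank | 1          
Grace | 1          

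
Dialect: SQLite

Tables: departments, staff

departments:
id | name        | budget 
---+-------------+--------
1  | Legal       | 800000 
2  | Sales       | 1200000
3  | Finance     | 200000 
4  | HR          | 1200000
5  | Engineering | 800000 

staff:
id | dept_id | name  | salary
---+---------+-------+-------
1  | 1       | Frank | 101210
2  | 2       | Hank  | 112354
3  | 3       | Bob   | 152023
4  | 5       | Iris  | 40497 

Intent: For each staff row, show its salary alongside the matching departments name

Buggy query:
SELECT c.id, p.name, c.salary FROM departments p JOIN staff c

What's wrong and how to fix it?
Bug: JOIN with no ON clause produces a cartesian product; every staff row pairs with every departments row

Fix: Specify the join condition linking the foreign key to the parent id

Corrected query:
SELECT c.id, p.name, c.salary FROM departments p JOIN staff c ON c.dept_id = p.id

Result:
id | name        | salary
---+-------------+-------
1  | Legal       | 101210
2  | Sales       | 112354
3  | Finance     | 152023
4  | Engineering | 40497 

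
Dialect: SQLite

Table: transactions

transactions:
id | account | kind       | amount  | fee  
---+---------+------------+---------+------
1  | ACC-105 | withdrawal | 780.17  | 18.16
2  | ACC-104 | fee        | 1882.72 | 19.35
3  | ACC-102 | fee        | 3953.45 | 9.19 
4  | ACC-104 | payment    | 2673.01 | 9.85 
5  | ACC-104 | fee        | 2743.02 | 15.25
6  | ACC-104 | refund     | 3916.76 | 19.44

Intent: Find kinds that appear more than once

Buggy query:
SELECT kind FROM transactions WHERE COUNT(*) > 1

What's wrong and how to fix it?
Bug: WHERE can't reference COUNT(*); aggregates are computed after WHERE

Fix: GROUP BY kind, then filter groups with HAVING COUNT(*) > 1

Corrected query:
SELECT kind FROM transactions GROUP BY kind HAVING COUNT(*) > 1

Result:
kind
----
fee 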